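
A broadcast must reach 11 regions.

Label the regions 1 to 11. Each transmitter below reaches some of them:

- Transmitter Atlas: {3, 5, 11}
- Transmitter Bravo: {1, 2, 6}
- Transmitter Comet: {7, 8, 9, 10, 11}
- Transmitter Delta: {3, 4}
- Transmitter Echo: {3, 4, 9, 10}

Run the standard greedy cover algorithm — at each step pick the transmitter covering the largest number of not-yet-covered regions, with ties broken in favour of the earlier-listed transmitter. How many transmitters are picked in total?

Greedy: pick Comet (covers 5 new) → pick Bravo (covers 3 new) → pick Atlas (covers 2 new) → pick Delta (covers 1 new). Total picks: 4.

4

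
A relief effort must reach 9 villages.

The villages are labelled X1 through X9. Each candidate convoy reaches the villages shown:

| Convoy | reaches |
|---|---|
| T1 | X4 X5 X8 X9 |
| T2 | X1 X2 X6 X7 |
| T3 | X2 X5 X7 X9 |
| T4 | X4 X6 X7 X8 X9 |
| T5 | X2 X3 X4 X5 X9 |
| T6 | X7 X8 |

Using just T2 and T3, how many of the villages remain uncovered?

Union of T2, T3 = {X1, X2, X5, X6, X7, X9}.
Not covered: X3, X4, X8 — 3 villages.

3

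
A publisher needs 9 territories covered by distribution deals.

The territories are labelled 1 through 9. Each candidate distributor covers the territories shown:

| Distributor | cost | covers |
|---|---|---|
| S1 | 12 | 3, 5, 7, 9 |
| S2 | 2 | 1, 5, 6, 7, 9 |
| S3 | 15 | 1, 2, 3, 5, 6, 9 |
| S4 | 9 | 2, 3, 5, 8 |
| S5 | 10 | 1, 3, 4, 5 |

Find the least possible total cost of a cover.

S2, S4, S5 together cover every territory (S2 ∪ S4 ∪ S5 = {1, 2, 3, 4, 5, 6, 7, 8, 9}); total cost 2 + 9 + 10 = 21.
No covering selection has total cost below 21.

21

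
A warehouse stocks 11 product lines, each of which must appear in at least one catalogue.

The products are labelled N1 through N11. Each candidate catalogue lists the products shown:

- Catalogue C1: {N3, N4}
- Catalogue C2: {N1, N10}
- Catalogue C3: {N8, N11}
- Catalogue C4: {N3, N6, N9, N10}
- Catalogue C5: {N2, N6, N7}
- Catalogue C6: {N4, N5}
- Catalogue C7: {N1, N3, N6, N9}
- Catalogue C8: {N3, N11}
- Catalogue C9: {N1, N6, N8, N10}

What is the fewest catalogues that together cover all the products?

5

Take {C3, C4, C5, C6, C9}. Their union is {N1, N2, N3, N4, N5, N6, N7, N8, N9, N10, N11}, which is all 11 products.
No 4 of the 9 catalogues cover everything (all 126 combinations miss at least one product), so 5 is optimal.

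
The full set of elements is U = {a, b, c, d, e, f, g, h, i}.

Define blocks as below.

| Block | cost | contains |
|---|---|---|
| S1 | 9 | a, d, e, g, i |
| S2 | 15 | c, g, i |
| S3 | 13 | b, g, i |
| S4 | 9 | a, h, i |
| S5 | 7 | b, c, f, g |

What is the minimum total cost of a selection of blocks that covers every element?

S1, S4, S5 together cover every element (S1 ∪ S4 ∪ S5 = {a, b, c, d, e, f, g, h, i}); total cost 9 + 9 + 7 = 25.
No covering selection has total cost below 25.

25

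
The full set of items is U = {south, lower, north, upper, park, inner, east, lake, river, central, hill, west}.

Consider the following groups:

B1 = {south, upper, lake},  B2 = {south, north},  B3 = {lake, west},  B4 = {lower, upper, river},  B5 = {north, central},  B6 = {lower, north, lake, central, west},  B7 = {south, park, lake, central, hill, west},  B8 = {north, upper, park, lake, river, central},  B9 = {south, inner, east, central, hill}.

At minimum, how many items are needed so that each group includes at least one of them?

H = {north, east, lake, river} meets every group (each contains at least one member of H), and |H| = 4.
No choice of 3 items meets every group, so 4 is the minimum.

4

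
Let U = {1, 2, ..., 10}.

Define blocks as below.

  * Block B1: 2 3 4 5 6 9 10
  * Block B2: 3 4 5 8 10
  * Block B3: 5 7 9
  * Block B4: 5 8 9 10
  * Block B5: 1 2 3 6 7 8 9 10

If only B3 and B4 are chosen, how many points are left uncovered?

5

Union of B3, B4 = {5, 7, 8, 9, 10}.
Not covered: 1, 2, 3, 4, 6 — 5 points.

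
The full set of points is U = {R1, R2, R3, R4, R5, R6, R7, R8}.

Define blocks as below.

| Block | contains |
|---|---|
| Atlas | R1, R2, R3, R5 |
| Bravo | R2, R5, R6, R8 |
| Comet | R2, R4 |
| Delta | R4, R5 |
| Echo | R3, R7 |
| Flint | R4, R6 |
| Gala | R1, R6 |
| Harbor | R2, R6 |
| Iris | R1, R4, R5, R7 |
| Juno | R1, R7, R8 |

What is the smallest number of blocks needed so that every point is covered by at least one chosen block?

Bravo and Echo and Iris together: Bravo ∪ Echo ∪ Iris = {R1, R2, R3, R4, R5, R6, R7, R8} — every point is covered.
No 2 of the 10 blocks cover everything (all 45 combinations miss at least one point), so 3 is optimal.

3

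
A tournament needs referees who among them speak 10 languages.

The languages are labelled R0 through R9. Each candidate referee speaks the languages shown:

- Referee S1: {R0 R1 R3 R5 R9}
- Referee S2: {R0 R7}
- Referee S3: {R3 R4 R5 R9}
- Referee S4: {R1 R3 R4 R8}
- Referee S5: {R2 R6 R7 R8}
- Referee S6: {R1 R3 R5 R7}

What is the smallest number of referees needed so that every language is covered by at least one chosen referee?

3

Take {S1, S3, S5}. Their union is {R0, R1, R2, R3, R4, R5, R6, R7, R8, R9}, which is all 10 languages.
Only S5 contains R2, so S5 is forced; the remaining 6 languages need at least 2 more referees (each remaining referee adds at most 5) — so at least 3 referees are needed, and 3 is optimal.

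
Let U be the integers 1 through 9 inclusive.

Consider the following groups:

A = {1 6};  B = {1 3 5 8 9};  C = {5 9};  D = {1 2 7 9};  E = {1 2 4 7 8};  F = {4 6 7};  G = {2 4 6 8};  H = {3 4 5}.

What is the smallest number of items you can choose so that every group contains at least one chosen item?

3

The 3 items {1, 4, 5} hit every group.
No choice of 2 items meets every group, so 3 is the minimum.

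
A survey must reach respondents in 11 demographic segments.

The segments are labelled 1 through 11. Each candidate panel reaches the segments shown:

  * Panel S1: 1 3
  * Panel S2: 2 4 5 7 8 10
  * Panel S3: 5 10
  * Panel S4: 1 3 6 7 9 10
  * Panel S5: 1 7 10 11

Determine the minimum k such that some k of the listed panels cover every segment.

Take {S2, S4, S5}. Their union is {1, 2, 3, 4, 5, 6, 7, 8, 9, 10, 11}, which is all 11 segments.
Only S2 contains 2, so S2 is forced; the remaining 5 segments need at least 2 more panels (each remaining panel adds at most 4) — so at least 3 panels are needed, and 3 is optimal.

3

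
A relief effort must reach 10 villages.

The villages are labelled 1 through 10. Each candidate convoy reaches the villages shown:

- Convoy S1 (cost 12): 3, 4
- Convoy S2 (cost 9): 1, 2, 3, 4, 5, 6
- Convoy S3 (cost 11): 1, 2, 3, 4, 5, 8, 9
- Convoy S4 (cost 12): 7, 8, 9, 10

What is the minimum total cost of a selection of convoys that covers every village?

S2, S4 together cover every village (S2 ∪ S4 = {1, 2, 3, 4, 5, 6, 7, 8, 9, 10}); total cost 9 + 12 = 21.
No covering selection has total cost below 21.

21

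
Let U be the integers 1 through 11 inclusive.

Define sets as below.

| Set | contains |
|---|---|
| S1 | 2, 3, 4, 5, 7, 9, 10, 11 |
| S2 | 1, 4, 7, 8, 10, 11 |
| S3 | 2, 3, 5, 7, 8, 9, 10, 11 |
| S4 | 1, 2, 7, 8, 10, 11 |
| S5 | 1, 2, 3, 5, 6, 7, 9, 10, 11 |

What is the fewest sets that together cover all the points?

Take {S2, S5}. Their union is {1, 2, 3, 4, 5, 6, 7, 8, 9, 10, 11}, which is all 11 points.
No single set has all 11 points (the largest, S5, has 9), so 2 is optimal.

2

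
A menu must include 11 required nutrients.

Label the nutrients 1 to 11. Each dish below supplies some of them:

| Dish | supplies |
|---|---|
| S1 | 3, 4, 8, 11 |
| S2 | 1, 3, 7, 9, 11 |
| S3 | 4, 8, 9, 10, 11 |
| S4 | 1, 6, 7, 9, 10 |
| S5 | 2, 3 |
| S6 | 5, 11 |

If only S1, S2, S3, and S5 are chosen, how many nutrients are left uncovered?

Union of S1, S2, S3, S5 = {1, 2, 3, 4, 7, 8, 9, 10, 11}.
Not covered: 5, 6 — 2 nutrients.

2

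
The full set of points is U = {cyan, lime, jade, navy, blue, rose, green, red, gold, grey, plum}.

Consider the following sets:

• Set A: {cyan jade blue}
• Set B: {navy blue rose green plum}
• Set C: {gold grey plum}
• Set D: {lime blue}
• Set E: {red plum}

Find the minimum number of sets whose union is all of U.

A, B, C, D, and E cover everything between them: the union {cyan, lime, jade, navy, blue, rose, green, red, gold, grey, plum} is all of U.
No 4 of the 5 sets cover everything (all 5 combinations miss at least one point), so 5 is optimal.

5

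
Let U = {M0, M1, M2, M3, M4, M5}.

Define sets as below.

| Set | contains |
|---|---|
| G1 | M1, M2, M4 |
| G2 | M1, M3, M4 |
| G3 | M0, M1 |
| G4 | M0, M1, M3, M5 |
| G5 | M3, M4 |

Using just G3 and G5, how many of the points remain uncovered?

2

Union of G3, G5 = {M0, M1, M3, M4}.
Not covered: M2, M5 — 2 points.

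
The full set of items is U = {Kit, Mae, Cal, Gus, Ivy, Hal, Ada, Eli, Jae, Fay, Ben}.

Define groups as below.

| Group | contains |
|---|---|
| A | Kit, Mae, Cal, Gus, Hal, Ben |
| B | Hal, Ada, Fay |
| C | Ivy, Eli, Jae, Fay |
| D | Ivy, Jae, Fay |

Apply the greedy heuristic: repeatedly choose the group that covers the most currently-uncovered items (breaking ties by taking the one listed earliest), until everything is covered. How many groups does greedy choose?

3

Greedy: pick A (covers 6 new) → pick C (covers 4 new) → pick B (covers 1 new). Total picks: 3.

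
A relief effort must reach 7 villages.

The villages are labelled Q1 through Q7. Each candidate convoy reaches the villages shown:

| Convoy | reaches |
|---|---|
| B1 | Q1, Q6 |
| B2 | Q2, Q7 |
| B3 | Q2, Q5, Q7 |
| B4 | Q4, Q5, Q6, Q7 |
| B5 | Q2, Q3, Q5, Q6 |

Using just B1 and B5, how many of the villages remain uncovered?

Union of B1, B5 = {Q1, Q2, Q3, Q5, Q6}.
Not covered: Q4, Q7 — 2 villages.

2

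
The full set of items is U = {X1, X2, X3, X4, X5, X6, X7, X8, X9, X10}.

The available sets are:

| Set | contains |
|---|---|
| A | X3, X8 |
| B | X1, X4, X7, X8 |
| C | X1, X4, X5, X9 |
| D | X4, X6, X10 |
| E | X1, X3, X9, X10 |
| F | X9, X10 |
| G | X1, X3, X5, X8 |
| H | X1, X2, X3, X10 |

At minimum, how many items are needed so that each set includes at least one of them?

3

T = {X1, X3, X10} meets every set (each contains at least one member of T), and |T| = 3.
No choice of 2 items meets every set, so 3 is the minimum.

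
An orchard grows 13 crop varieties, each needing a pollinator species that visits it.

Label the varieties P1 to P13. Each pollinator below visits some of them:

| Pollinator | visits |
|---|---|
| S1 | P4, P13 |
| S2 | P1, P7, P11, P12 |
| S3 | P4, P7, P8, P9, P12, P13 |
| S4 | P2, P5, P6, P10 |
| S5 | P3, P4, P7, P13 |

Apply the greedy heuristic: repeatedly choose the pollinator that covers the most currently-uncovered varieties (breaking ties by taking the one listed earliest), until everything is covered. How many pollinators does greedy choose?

4

Greedy: pick S3 (covers 6 new) → pick S4 (covers 4 new) → pick S2 (covers 2 new) → pick S5 (covers 1 new). Total picks: 4.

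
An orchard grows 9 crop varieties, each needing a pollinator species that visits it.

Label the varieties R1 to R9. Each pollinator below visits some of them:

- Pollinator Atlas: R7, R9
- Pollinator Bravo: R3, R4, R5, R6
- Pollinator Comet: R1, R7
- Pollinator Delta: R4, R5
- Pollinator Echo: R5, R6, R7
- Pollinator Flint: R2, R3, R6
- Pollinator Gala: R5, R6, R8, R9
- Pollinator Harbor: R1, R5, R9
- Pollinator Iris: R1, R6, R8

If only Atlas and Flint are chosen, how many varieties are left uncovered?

4

Union of Atlas, Flint = {R2, R3, R6, R7, R9}.
Not covered: R1, R4, R5, R8 — 4 varieties.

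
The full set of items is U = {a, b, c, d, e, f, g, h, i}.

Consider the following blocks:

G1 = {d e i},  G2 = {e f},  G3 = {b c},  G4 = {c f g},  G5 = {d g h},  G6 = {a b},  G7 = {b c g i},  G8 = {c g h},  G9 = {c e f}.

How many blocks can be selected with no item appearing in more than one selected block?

3

G2, G6, G8 are pairwise disjoint (G2={e,f}; G6={a,b}; G8={c,g,h}).
Every remaining block overlaps one of these, and no 4 of the listed blocks are pairwise disjoint, so 3 is the maximum.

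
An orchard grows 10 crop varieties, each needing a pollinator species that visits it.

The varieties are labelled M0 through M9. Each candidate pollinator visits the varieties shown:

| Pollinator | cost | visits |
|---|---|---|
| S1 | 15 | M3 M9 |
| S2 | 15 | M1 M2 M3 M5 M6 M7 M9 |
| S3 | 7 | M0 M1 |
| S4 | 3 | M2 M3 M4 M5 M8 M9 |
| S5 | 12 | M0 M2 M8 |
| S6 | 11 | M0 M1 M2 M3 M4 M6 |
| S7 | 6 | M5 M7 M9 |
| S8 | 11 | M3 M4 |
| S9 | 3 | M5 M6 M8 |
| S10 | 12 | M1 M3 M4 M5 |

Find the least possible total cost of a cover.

19

S3, S4, S7, S9 together cover every variety (S3 ∪ S4 ∪ S7 ∪ S9 = {M0, M1, M2, M3, M4, M5, M6, M7, M8, M9}); total cost 7 + 3 + 6 + 3 = 19.
No covering selection has total cost below 19.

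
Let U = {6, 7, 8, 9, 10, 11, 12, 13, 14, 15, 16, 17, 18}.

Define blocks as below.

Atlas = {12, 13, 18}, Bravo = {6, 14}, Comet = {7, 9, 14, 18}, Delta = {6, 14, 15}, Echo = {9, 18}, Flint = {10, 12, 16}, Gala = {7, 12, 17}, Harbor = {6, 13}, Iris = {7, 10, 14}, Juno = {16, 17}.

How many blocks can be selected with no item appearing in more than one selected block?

Echo, Harbor, Iris, Juno are pairwise disjoint (Echo={9,18}; Harbor={6,13}; Iris={7,10,14}; Juno={16,17}).
Every remaining block overlaps one of these, and no 5 of the listed blocks are pairwise disjoint, so 4 is the maximum.

4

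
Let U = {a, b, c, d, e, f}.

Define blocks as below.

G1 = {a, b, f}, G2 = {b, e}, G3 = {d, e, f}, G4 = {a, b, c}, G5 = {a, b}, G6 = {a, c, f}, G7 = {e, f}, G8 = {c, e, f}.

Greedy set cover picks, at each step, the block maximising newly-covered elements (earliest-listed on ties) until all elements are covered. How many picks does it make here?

Greedy: pick G1 (covers 3 new) → pick G3 (covers 2 new) → pick G4 (covers 1 new). Total picks: 3.
(The true minimum cover uses only 2 blocks, so greedy is not optimal here.)

3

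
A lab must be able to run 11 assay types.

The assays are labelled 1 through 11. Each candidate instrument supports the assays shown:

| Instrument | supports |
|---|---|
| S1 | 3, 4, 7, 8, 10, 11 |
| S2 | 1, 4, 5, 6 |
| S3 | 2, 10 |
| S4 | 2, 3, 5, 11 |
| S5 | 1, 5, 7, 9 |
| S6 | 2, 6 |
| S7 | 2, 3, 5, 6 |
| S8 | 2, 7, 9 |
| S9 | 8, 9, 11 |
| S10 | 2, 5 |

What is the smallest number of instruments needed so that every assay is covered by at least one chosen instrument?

Take {S1, S5, S6}. Their union is {1, 2, 3, 4, 5, 6, 7, 8, 9, 10, 11}, which is all 11 assays.
No 2 of the 10 instruments cover everything (all 45 combinations miss at least one assay), so 3 is optimal.

3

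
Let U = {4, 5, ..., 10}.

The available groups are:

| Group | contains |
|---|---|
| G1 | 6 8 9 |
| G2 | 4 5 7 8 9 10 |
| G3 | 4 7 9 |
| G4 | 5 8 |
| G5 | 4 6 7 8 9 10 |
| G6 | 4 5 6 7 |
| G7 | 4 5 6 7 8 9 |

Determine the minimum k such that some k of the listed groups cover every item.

2

Take {G2, G5}. Their union is {4, 5, 6, 7, 8, 9, 10}, which is all 7 items.
No single group has all 7 items (the largest, G2, has 6), so 2 is optimal.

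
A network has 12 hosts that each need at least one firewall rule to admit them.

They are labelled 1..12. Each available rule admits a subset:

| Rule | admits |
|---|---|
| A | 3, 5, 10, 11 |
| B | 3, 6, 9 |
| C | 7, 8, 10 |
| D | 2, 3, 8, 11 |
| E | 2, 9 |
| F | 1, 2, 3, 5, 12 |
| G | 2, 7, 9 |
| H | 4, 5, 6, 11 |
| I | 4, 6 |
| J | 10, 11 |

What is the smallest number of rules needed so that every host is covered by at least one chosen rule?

4

Take {C, F, G, H}. Their union is {1, 2, 3, 4, 5, 6, 7, 8, 9, 10, 11, 12}, which is all 12 hosts.
Only F contains 1, so F is forced; the remaining 7 hosts need at least 3 more rules (each remaining rule adds at most 3) — so at least 4 rules are needed, and 4 is optimal.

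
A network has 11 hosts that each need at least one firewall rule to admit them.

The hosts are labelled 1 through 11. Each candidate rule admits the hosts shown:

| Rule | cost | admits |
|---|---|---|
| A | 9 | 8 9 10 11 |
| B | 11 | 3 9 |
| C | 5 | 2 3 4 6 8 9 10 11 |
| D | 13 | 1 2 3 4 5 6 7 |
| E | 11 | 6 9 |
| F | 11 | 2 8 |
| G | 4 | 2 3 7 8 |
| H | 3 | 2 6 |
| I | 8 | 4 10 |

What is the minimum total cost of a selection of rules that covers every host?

18

C, D together cover every host (C ∪ D = {1, 2, 3, 4, 5, 6, 7, 8, 9, 10, 11}); total cost 5 + 13 = 18.
The greedy pick C, G, D costs 22; no covering selection beats 18.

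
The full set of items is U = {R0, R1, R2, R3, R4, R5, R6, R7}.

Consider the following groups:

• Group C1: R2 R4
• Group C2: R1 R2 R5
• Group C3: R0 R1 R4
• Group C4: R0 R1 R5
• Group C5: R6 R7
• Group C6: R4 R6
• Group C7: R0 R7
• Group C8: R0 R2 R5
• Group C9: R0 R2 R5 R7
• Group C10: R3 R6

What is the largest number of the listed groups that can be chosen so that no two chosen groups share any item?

C1, C4, C5 are pairwise disjoint (C1={R2,R4}; C4={R0,R1,R5}; C5={R6,R7}).
Every remaining group overlaps one of these, and no 4 of the listed groups are pairwise disjoint, so 3 is the maximum.

3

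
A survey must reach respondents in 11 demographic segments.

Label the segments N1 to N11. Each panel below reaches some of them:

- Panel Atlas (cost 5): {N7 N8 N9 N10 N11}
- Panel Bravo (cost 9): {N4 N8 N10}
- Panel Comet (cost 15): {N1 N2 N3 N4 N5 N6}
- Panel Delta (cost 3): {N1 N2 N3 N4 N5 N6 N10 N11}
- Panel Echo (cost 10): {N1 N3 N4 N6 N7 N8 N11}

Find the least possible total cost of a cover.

Atlas, Delta together cover every segment (Atlas ∪ Delta = {N1, N2, N3, N4, N5, N6, N7, N8, N9, N10, N11}); total cost 5 + 3 = 8.
No covering selection has total cost below 8.

8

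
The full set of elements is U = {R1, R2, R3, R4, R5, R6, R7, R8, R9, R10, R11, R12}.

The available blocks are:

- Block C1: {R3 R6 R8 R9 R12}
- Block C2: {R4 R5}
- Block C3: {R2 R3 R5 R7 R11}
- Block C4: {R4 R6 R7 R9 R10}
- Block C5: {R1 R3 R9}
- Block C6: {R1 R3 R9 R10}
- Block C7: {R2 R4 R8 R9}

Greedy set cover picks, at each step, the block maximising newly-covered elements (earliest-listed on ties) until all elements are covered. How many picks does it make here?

4

Greedy: pick C1 (covers 5 new) → pick C3 (covers 4 new) → pick C4 (covers 2 new) → pick C5 (covers 1 new). Total picks: 4.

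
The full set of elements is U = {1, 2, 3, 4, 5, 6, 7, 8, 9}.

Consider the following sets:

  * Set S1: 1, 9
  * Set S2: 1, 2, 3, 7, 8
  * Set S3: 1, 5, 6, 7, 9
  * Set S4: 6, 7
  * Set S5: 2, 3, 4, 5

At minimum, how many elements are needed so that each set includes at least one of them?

3

Take H = {1, 5, 7}. Each listed set contains at least one of these, so H is a hitting set of size 3.
The sets S1, S4, S5 are pairwise disjoint, so any hitting set needs a separate element for each — at least 3. Hence 3 is optimal.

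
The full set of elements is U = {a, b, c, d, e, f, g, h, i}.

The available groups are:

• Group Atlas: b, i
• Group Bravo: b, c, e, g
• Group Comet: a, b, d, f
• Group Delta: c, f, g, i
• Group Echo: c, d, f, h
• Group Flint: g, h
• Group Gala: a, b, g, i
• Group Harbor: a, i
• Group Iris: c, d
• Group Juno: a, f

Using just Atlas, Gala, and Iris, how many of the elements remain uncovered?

3

Union of Atlas, Gala, Iris = {a, b, c, d, g, i}.
Not covered: e, f, h — 3 elements.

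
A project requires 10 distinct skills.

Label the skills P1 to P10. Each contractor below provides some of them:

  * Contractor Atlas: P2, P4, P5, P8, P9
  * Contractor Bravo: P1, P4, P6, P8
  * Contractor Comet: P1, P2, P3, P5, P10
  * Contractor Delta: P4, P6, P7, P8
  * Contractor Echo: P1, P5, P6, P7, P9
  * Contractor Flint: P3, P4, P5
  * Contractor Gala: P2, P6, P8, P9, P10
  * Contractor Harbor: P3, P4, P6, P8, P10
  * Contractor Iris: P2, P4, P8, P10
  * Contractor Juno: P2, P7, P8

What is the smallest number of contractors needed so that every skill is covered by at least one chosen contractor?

3

Take {Atlas, Comet, Echo}. Their union is {P1, P2, P3, P4, P5, P6, P7, P8, P9, P10}, which is all 10 skills.
No 2 of the 10 contractors cover everything (all 45 combinations miss at least one skill), so 3 is optimal.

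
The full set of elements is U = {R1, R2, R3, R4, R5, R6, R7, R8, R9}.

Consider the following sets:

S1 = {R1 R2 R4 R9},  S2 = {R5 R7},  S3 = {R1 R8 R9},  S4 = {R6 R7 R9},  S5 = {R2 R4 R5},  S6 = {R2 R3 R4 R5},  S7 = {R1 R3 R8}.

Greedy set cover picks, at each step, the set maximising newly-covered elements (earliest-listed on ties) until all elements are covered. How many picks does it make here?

Greedy: pick S1 (covers 4 new) → pick S2 (covers 2 new) → pick S7 (covers 2 new) → pick S4 (covers 1 new). Total picks: 4.
(The true minimum cover uses only 3 sets, so greedy is not optimal here.)

4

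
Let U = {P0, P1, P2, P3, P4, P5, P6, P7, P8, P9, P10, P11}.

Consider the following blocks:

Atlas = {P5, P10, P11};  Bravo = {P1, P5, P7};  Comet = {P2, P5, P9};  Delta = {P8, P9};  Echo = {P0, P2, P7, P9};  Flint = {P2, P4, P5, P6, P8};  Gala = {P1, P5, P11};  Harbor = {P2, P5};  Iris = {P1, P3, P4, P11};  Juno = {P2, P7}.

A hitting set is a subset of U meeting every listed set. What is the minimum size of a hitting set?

4

The 4 points {P1, P5, P7, P8} hit every block.
No choice of 3 points meets every block, so 4 is the minimum.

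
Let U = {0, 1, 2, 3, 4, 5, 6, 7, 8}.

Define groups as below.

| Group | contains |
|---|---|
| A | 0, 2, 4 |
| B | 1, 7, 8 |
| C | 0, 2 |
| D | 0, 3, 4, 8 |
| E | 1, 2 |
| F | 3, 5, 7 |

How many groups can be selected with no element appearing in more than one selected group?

2

D, E are pairwise disjoint (D={0,3,4,8}; E={1,2}).
Every remaining group overlaps one of these, and no 3 of the listed groups are pairwise disjoint, so 2 is the maximum.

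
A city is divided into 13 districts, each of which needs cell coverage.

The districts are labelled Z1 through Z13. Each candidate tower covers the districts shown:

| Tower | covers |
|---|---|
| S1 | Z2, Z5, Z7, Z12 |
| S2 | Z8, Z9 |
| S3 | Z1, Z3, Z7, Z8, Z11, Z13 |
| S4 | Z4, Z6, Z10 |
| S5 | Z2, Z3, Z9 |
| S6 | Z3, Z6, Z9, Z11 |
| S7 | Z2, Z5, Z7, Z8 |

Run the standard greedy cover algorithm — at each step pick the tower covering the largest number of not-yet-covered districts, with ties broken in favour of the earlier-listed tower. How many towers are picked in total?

4

Greedy: pick S3 (covers 6 new) → pick S1 (covers 3 new) → pick S4 (covers 3 new) → pick S2 (covers 1 new). Total picks: 4.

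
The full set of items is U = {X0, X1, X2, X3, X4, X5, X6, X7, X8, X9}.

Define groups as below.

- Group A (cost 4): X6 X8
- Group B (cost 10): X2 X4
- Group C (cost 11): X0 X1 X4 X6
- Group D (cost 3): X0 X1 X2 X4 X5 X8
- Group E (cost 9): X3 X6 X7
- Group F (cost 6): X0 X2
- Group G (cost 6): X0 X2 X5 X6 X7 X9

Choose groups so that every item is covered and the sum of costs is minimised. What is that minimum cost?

18

D, E, G together cover every item (D ∪ E ∪ G = {X0, X1, X2, X3, X4, X5, X6, X7, X8, X9}); total cost 3 + 9 + 6 = 18.
No covering selection has total cost below 18.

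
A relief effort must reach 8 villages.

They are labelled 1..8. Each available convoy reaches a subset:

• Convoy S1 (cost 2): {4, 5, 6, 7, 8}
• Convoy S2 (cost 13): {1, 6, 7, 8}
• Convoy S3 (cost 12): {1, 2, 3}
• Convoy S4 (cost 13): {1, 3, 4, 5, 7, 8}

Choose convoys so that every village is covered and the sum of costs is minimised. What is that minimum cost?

14

S1, S3 together cover every village (S1 ∪ S3 = {1, 2, 3, 4, 5, 6, 7, 8}); total cost 2 + 12 = 14.
No covering selection has total cost below 14.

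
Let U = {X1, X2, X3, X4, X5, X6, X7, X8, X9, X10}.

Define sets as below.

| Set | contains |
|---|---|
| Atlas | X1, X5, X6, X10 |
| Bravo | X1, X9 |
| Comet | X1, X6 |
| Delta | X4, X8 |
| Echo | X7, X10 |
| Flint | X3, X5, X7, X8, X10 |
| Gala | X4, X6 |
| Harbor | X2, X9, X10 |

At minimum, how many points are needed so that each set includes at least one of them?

3

H = {X1, X4, X10} meets every set (each contains at least one member of H), and |H| = 3.
The sets Bravo, Delta, Echo are pairwise disjoint, so any hitting set needs a separate point for each — at least 3. Hence 3 is optimal.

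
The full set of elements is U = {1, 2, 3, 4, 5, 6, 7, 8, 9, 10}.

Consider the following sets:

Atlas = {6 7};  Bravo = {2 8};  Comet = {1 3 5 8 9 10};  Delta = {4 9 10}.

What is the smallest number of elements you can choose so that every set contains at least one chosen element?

3

The 3 elements {2, 7, 10} hit every set.
The sets Atlas, Bravo, Delta are pairwise disjoint, so any hitting set needs a separate element for each — at least 3. Hence 3 is optimal.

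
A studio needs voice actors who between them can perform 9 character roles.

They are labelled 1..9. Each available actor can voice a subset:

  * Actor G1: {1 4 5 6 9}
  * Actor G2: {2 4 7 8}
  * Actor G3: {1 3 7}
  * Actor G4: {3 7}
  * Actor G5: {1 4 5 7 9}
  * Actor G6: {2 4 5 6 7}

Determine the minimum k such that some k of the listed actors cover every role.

Take {G1, G2, G3}. Their union is {1, 2, 3, 4, 5, 6, 7, 8, 9}, which is all 9 roles.
Only G2 contains 8, so G2 is forced; the remaining 5 roles need at least 2 more actors (each remaining actor adds at most 4) — so at least 3 actors are needed, and 3 is optimal.

3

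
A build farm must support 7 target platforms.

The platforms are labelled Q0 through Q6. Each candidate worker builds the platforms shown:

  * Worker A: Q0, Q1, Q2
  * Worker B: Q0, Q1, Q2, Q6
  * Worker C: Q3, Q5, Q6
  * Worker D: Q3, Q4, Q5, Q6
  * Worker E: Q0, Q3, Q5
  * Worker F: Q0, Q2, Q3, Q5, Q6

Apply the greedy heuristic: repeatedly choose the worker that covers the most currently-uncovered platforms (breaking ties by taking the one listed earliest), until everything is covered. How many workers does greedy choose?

Greedy: pick F (covers 5 new) → pick A (covers 1 new) → pick D (covers 1 new). Total picks: 3.
(The true minimum cover uses only 2 workers, so greedy is not optimal here.)

3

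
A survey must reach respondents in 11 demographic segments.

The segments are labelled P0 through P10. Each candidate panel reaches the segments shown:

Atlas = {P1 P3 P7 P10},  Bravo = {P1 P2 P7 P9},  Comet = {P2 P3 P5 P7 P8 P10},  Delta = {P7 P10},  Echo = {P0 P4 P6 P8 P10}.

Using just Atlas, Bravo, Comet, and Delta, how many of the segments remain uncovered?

Union of Atlas, Bravo, Comet, Delta = {P1, P2, P3, P5, P7, P8, P9, P10}.
Not covered: P0, P4, P6 — 3 segments.

3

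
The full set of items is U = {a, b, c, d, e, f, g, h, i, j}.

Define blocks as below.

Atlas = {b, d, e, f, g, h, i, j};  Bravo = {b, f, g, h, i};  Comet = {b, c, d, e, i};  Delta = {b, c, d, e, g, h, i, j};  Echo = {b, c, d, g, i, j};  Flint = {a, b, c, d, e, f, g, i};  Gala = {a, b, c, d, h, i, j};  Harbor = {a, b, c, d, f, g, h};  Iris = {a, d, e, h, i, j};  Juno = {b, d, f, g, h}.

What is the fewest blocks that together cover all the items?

2

Atlas and Gala together: Atlas ∪ Gala = {a, b, c, d, e, f, g, h, i, j} — every item is covered.
No single block has all 10 items (the largest, Atlas, has 8), so 2 is optimal.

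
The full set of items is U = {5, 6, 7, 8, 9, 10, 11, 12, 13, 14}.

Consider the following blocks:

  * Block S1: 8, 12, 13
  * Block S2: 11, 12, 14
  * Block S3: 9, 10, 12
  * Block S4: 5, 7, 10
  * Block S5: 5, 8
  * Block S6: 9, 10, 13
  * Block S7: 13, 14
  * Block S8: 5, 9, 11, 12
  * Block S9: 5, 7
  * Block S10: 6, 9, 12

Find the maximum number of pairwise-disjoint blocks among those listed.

3

S4, S7, S10 are pairwise disjoint (S4={5,7,10}; S7={13,14}; S10={6,9,12}).
Every remaining block overlaps one of these, and no 4 of the listed blocks are pairwise disjoint, so 3 is the maximum.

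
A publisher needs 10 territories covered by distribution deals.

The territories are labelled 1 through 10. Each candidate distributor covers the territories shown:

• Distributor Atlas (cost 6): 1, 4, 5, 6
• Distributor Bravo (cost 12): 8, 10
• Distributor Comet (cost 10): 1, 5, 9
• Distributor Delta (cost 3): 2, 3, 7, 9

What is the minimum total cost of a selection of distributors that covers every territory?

21

Atlas, Bravo, Delta together cover every territory (Atlas ∪ Bravo ∪ Delta = {1, 2, 3, 4, 5, 6, 7, 8, 9, 10}); total cost 6 + 12 + 3 = 21.
No covering selection has total cost below 21.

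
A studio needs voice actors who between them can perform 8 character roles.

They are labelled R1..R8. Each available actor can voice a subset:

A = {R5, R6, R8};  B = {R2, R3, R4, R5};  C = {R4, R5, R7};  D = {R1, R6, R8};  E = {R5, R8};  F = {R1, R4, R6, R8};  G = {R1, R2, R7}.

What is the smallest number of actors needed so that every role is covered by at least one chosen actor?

Take {B, C, D}. Their union is {R1, R2, R3, R4, R5, R6, R7, R8}, which is all 8 roles.
Only B contains R3, so B is forced; the remaining 4 roles need at least 2 more actors (each remaining actor adds at most 3) — so at least 3 actors are needed, and 3 is optimal.

3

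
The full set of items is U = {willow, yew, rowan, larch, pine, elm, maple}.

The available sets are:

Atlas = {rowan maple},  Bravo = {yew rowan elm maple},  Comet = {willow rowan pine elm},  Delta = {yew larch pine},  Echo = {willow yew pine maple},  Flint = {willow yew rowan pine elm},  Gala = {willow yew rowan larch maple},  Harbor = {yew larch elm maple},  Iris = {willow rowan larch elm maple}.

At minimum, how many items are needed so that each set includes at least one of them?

H = {pine, maple} meets every set (each contains at least one member of H), and |H| = 2.
The sets Atlas, Delta are pairwise disjoint, so any hitting set needs a separate item for each — at least 2. Hence 2 is optimal.

2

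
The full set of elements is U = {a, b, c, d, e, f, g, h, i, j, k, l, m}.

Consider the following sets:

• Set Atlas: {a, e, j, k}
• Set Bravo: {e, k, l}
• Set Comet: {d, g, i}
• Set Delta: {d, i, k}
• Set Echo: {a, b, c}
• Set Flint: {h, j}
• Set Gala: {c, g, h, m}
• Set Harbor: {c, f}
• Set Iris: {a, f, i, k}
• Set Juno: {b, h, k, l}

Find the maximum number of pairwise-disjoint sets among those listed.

4

Bravo, Comet, Echo, Flint are pairwise disjoint (Bravo={e,k,l}; Comet={d,g,i}; Echo={a,b,c}; Flint={h,j}).
Every remaining set overlaps one of these, and no 5 of the listed sets are pairwise disjoint, so 4 is the maximum.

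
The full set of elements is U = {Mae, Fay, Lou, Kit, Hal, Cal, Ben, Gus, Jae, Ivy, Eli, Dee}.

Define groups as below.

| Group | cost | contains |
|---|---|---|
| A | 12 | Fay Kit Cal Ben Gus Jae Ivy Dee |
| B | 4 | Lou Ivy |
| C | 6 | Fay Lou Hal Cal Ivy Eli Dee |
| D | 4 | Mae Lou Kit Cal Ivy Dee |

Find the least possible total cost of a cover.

22

A, C, D together cover every element (A ∪ C ∪ D = {Mae, Fay, Lou, Kit, Hal, Cal, Ben, Gus, Jae, Ivy, Eli, Dee}); total cost 12 + 6 + 4 = 22.
No covering selection has total cost below 22.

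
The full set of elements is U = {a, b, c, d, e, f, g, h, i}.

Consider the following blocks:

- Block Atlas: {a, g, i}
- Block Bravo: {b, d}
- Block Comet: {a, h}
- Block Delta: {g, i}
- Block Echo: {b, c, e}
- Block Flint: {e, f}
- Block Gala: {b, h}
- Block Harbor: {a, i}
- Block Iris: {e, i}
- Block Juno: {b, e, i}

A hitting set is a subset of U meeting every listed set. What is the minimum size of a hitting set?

The 4 elements {a, b, e, i} hit every block.
The blocks Bravo, Comet, Delta, Flint are pairwise disjoint, so any hitting set needs a separate element for each — at least 4. Hence 4 is optimal.

4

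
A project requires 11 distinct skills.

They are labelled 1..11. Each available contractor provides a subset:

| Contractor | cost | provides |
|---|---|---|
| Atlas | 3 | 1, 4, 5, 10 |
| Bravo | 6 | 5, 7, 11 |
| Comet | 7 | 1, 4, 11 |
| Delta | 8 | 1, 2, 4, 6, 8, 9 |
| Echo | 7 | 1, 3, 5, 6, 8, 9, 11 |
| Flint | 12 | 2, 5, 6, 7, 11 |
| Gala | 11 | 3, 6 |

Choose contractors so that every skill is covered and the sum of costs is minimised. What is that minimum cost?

22

Atlas, Echo, Flint together cover every skill (Atlas ∪ Echo ∪ Flint = {1, 2, 3, 4, 5, 6, 7, 8, 9, 10, 11}); total cost 3 + 7 + 12 = 22.
The greedy pick Atlas, Echo, Bravo, Delta costs 24; no covering selection beats 22.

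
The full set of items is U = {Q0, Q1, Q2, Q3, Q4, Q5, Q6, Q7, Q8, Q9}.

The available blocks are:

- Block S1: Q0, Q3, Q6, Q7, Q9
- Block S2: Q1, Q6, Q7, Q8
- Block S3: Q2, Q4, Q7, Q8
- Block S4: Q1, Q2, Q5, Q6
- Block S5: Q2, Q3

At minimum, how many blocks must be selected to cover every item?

S1, S3, and S4 cover everything between them: the union {Q0, Q1, Q2, Q3, Q4, Q5, Q6, Q7, Q8, Q9} is all of U.
Only S1 contains Q0, so S1 is forced; the remaining 5 items need at least 2 more blocks (each remaining block adds at most 3) — so at least 3 blocks are needed, and 3 is optimal.

3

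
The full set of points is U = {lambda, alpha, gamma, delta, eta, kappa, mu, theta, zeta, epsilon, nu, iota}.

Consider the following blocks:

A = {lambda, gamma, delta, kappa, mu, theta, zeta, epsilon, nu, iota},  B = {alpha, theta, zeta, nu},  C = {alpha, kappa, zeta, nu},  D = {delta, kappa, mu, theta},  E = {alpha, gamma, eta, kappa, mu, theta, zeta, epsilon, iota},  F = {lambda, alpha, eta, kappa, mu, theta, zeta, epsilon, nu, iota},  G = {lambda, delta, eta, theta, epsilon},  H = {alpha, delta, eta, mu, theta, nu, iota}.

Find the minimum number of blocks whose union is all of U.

2

A and H cover everything between them: the union {lambda, alpha, gamma, delta, eta, kappa, mu, theta, zeta, epsilon, nu, iota} is all of U.
No single block has all 12 points (the largest, A, has 10), so 2 is optimal.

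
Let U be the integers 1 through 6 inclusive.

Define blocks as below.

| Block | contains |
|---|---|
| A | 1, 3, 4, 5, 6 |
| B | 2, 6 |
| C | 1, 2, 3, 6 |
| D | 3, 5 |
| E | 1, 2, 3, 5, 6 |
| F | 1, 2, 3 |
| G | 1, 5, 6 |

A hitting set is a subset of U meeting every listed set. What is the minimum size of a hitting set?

H = {3, 6} meets every block (each contains at least one member of H), and |H| = 2.
The blocks B, D are pairwise disjoint, so any hitting set needs a separate item for each — at least 2. Hence 2 is optimal.

2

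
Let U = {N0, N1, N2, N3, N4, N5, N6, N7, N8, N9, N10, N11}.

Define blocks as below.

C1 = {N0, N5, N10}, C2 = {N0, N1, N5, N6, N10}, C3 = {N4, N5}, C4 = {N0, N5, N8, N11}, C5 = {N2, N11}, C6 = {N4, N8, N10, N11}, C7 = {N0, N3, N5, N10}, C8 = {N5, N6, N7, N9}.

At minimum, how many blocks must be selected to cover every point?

5

Take {C2, C5, C6, C7, C8}. Their union is {N0, N1, N2, N3, N4, N5, N6, N7, N8, N9, N10, N11}, which is all 12 points.
No 4 of the 8 blocks cover everything (all 70 combinations miss at least one point), so 5 is optimal.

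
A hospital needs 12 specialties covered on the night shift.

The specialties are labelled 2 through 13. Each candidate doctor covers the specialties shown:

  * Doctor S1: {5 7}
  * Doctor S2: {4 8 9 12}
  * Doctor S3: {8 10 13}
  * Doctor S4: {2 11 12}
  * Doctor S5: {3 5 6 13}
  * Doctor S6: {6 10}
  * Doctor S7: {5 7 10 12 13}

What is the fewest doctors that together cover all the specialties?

S2 and S4 and S5 and S7 together: S2 ∪ S4 ∪ S5 ∪ S7 = {2, 3, 4, 5, 6, 7, 8, 9, 10, 11, 12, 13} — every specialty is covered.
Only S4 contains 2, so S4 is forced; the remaining 9 specialties need at least 3 more doctors (each remaining doctor adds at most 4) — so at least 4 doctors are needed, and 4 is optimal.

4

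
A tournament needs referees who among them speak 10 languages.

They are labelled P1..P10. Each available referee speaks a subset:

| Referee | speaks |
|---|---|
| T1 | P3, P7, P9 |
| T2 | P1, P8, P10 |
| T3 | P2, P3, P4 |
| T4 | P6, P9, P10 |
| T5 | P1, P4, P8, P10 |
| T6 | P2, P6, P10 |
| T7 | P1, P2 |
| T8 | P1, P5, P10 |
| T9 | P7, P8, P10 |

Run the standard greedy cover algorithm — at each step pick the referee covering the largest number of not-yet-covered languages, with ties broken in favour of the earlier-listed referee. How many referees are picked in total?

Greedy: pick T5 (covers 4 new) → pick T1 (covers 3 new) → pick T6 (covers 2 new) → pick T8 (covers 1 new). Total picks: 4.

4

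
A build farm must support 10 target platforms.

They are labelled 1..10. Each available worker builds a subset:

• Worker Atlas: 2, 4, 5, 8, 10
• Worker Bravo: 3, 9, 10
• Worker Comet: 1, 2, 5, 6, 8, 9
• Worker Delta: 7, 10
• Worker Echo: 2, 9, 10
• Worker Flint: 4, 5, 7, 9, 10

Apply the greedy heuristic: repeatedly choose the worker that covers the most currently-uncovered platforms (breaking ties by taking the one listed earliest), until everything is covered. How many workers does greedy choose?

3

Greedy: pick Comet (covers 6 new) → pick Flint (covers 3 new) → pick Bravo (covers 1 new). Total picks: 3.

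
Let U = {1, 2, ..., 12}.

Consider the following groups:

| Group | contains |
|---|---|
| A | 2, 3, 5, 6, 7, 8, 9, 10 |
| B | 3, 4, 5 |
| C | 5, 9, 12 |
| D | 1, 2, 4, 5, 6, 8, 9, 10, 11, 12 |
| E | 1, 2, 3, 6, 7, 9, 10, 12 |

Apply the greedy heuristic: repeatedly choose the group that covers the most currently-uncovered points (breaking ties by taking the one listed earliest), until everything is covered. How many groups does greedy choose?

2

Greedy: pick D (covers 10 new) → pick A (covers 2 new). Total picks: 2.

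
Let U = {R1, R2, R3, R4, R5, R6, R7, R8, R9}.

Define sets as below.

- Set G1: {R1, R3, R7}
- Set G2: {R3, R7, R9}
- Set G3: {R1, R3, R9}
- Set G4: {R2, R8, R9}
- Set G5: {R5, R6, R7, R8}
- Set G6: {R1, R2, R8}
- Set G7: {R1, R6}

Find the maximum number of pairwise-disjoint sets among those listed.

2

G2, G7 are pairwise disjoint (G2={R3,R7,R9}; G7={R1,R6}).
Every remaining set overlaps one of these, and no 3 of the listed sets are pairwise disjoint, so 2 is the maximum.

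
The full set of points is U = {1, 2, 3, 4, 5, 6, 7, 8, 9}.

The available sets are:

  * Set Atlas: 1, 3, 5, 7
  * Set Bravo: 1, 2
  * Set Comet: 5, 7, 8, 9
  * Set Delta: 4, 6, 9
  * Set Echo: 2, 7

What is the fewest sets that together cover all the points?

4

Atlas, Comet, Delta, and Echo cover everything between them: the union {1, 2, 3, 4, 5, 6, 7, 8, 9} is all of U.
Only Comet contains 8, so Comet is forced; the remaining 5 points need at least 3 more sets (each remaining set adds at most 2) — so at least 4 sets are needed, and 4 is optimal.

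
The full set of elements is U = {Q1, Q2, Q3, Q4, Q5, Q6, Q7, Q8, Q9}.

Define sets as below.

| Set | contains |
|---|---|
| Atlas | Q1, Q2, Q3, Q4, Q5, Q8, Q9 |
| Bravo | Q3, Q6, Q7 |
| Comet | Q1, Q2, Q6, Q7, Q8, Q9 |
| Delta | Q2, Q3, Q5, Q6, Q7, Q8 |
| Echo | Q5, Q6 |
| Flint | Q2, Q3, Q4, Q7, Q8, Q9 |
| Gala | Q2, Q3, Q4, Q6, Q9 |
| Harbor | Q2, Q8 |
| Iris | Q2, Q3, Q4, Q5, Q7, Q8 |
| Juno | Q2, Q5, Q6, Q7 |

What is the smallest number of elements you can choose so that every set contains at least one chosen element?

2

Take H = {Q6, Q8}. Each listed set contains at least one of these, so H is a hitting set of size 2.
The sets Bravo, Harbor are pairwise disjoint, so any hitting set needs a separate element for each — at least 2. Hence 2 is optimal.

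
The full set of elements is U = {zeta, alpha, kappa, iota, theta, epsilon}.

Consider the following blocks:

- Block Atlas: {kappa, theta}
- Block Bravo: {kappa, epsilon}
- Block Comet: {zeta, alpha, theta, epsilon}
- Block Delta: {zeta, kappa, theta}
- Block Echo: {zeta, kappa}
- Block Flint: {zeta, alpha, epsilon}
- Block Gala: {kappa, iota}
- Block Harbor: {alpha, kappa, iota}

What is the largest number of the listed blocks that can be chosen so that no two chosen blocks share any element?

2

Atlas, Flint are pairwise disjoint (Atlas={kappa,theta}; Flint={zeta,alpha,epsilon}).
Every remaining block overlaps one of these, and no 3 of the listed blocks are pairwise disjoint, so 2 is the maximum.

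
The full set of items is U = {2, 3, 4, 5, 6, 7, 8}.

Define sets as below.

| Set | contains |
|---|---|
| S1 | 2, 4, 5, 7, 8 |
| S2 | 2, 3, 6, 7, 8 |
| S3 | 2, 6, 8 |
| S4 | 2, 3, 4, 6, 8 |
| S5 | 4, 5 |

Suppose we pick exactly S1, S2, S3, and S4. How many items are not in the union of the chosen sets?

0

Union of S1, S2, S3, S4 = {2, 3, 4, 5, 6, 7, 8} — that's every item, so 0 are uncovered.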